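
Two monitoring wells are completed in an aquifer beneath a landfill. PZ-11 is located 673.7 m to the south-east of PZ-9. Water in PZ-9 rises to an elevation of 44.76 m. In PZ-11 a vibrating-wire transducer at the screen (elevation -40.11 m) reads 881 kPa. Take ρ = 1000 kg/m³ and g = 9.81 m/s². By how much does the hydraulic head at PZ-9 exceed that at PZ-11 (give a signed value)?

Δh ≈ -4.94 m

Total head at PZ-9: h = 44.76 m (water level in the piezometer is the total head).
Pressure head at PZ-11: ψ = P/(ρg) = 881×1000 / (1000 × 9.81) = 89.81 m.
Total head at PZ-11: h = z + ψ = -40.11 + 89.81 = 49.70 m.
Head difference: h(PZ-9) − h(PZ-11) = 44.76 − 49.70 = -4.94 m.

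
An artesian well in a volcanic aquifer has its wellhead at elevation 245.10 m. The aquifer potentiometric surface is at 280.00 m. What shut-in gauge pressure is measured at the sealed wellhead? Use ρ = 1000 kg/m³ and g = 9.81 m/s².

P ≈ 342 kPa

Head above the cap: Δh = 280.00 − 245.10 = 34.90 m.
P = ρgΔh = 1000 × 9.81 × 34.90 = 342369 Pa ≈ 342 kPa.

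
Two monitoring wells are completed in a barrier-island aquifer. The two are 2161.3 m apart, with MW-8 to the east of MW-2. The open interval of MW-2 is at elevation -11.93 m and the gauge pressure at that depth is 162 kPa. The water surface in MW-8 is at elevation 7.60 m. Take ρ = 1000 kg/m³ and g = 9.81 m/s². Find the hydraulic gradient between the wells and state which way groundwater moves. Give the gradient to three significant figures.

Pressure head at MW-2: ψ = P/(ρg) = 162×1000 / (1000 × 9.81) = 16.51 m.
Total head at MW-2: h = z + ψ = -11.93 + 16.51 = 4.58 m.
Total head at MW-8: h = 7.60 m (water level in the piezometer is the total head).
Head difference: h(MW-2) − h(MW-8) = 4.58 − 7.60 = -3.02 m.
Hydraulic gradient: i = |Δh| / L = 3.02 / 2161.3 = 0.00140.
Flow is from higher to lower head: from MW-8 toward MW-2, i.e. toward the west.

i ≈ 0.00140; groundwater flows toward the west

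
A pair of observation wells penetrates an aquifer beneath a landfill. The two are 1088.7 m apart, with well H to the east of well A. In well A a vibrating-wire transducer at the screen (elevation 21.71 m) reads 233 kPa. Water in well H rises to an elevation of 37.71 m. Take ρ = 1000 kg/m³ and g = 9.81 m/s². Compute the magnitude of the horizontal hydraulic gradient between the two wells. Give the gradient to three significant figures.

Pressure head at well A: ψ = P/(ρg) = 233×1000 / (1000 × 9.81) = 23.75 m.
Total head at well A: h = z + ψ = 21.71 + 23.75 = 45.46 m.
Total head at well H: h = 37.71 m (water level in the piezometer is the total head).
Head difference: h(well A) − h(well H) = 45.46 − 37.71 = 7.75 m.
Hydraulic gradient: i = |Δh| / L = 7.75 / 1088.7 = 0.00712.

i ≈ 0.00712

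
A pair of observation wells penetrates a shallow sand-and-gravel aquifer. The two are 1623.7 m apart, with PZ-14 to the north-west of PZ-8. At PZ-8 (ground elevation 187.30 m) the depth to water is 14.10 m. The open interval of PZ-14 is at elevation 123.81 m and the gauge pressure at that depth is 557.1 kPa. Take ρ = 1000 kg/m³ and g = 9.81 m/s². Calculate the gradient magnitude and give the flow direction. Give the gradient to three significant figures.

i ≈ 0.00456; groundwater flows toward the south-east

Total head at PZ-8: h = 187.30 − 14.10 = 173.20 m.
Pressure head at PZ-14: ψ = P/(ρg) = 557.1×1000 / (1000 × 9.81) = 56.79 m.
Total head at PZ-14: h = z + ψ = 123.81 + 56.79 = 180.60 m.
Head difference: h(PZ-8) − h(PZ-14) = 173.20 − 180.60 = -7.40 m.
Hydraulic gradient: i = |Δh| / L = 7.40 / 1623.7 = 0.00456.
Flow is from higher to lower head: from PZ-14 toward PZ-8, i.e. toward the south-east.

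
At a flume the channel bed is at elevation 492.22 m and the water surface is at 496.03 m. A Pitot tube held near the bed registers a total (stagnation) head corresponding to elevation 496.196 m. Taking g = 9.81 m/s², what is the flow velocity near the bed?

v ≈ 1.80 m/s

Near the bed, under hydrostatic conditions, the piezometric head (z + ψ) equals the free-surface elevation, 496.03 m.
Velocity head = total − piezometric = 496.196 − 496.03 = 0.166 m.
v = √(2g·h_v) = √(2 × 9.81 × 0.166) = 1.80 m/s.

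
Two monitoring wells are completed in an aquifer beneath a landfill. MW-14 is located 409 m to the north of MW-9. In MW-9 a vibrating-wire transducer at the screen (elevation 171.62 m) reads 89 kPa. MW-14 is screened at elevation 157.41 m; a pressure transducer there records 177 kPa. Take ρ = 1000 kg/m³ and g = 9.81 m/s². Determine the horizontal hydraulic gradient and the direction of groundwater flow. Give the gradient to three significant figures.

i ≈ 0.0128; groundwater flows toward the north

Pressure head at MW-9: ψ = P/(ρg) = 89×1000 / (1000 × 9.81) = 9.07 m.
Total head at MW-9: h = z + ψ = 171.62 + 9.07 = 180.69 m.
Pressure head at MW-14: ψ = P/(ρg) = 177×1000 / (1000 × 9.81) = 18.04 m.
Total head at MW-14: h = z + ψ = 157.41 + 18.04 = 175.45 m.
Head difference: h(MW-9) − h(MW-14) = 180.69 − 175.45 = 5.24 m.
Hydraulic gradient: i = |Δh| / L = 5.24 / 409 = 0.0128.
Flow is from higher to lower head: from MW-9 toward MW-14, i.e. toward the north.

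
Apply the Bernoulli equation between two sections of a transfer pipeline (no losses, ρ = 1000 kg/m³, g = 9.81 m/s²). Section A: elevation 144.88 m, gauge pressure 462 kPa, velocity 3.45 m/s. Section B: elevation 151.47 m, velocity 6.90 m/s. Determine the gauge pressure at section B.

Pressure head at A: ψ₁ = P₁/(ρg) = 462×1000 / (1000 × 9.81) = 47.09 m.
Velocity heads: v₁²/2g = 3.45²/19.62 = 0.607 m; v₂²/2g = 6.90²/19.62 = 2.427 m.
Total head H = z₁ + ψ₁ + v₁²/2g = 144.88 + 47.09 + 0.607 = 192.58 m.
ψ₂ = H − z₂ − v₂²/2g = 192.58 − 151.47 − 2.427 = 38.68 m.
P₂ = ρgψ₂ = 1000 × 9.81 × 38.68 ≈ 379 kPa.

P₂ ≈ 379 kPa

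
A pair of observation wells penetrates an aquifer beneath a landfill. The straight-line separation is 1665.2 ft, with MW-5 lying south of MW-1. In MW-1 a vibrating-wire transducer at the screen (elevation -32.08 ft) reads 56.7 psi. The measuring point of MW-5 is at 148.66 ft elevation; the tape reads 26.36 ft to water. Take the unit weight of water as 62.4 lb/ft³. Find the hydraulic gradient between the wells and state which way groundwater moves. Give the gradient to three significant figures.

Pressure head at MW-1: ψ = 144·P/γ = 144 × 56.7 / 62.4 = 130.85 ft.
Total head at MW-1: h = z + ψ = -32.08 + 130.85 = 98.77 ft.
Total head at MW-5: h = 148.66 − 26.36 = 122.30 ft.
Head difference: h(MW-1) − h(MW-5) = 98.77 − 122.30 = -23.53 ft.
Hydraulic gradient: i = |Δh| / L = 23.53 / 1665.2 = 0.0141.
Flow is from higher to lower head: from MW-5 toward MW-1, i.e. toward the north.

i ≈ 0.0141; groundwater flows toward the north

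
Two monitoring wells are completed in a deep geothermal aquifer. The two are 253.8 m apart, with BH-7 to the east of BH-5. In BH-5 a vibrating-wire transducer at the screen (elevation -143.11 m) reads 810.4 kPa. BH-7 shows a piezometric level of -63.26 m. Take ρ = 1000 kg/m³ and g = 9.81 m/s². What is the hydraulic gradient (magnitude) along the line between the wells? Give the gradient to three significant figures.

Pressure head at BH-5: ψ = P/(ρg) = 810.4×1000 / (1000 × 9.81) = 82.61 m.
Total head at BH-5: h = z + ψ = -143.11 + 82.61 = -60.50 m.
Total head at BH-7: h = -63.26 m (water level in the piezometer is the total head).
Head difference: h(BH-5) − h(BH-7) = -60.50 − (-63.26) = 2.76 m.
Hydraulic gradient: i = |Δh| / L = 2.76 / 253.8 = 0.0109.

i ≈ 0.0109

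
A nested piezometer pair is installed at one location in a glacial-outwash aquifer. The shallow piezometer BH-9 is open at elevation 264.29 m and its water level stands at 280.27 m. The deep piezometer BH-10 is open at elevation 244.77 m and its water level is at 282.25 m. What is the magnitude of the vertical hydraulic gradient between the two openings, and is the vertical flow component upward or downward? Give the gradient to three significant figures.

Total head at BH-9: h = 280.27 m (water level in the standpipe).
Total head at BH-10: h = 282.25 m.
Δh = h(BH-9) − h(BH-10) = 280.27 − 282.25 = -1.98 m.
Vertical separation Δz = 264.29 − 244.77 = 19.52 m.
|i_v| = |Δh| / Δz = 1.98 / 19.52 = 0.101.
Head is higher in the deep piezometer, so vertical flow is upward (discharge condition).

|i_v| ≈ 0.101; vertical flow is upward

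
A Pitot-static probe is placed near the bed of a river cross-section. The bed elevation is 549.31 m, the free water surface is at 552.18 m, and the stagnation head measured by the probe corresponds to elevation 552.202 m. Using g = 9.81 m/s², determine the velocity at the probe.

Near the bed, under hydrostatic conditions, the piezometric head (z + ψ) equals the free-surface elevation, 552.18 m.
Velocity head = total − piezometric = 552.202 − 552.18 = 0.022 m.
v = √(2g·h_v) = √(2 × 9.81 × 0.022) = 0.657 m/s.

v ≈ 0.657 m/s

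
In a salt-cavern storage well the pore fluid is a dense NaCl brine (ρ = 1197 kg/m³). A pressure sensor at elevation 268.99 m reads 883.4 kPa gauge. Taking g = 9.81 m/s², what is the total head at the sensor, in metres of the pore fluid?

h ≈ 344.22 m

ψ = P/(ρg) = 883.4×1000 / (1197 × 9.81) = 75.23 m.
h = z + ψ = 268.99 + 75.23 = 344.22 m.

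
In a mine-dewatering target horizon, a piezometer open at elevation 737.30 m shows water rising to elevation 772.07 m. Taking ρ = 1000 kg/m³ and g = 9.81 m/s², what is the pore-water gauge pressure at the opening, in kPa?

Pressure head ψ = h − z = 772.07 − 737.30 = 34.77 m.
P = ρgψ = 1000 × 9.81 × 34.77 = 341094 Pa ≈ 341 kPa.

P ≈ 341 kPa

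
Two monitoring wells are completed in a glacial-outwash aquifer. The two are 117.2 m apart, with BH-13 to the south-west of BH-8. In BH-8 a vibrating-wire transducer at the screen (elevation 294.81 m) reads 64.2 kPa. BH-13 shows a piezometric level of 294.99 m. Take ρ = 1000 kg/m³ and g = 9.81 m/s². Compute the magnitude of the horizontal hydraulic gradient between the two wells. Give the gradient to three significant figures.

Pressure head at BH-8: ψ = P/(ρg) = 64.2×1000 / (1000 × 9.81) = 6.54 m.
Total head at BH-8: h = z + ψ = 294.81 + 6.54 = 301.35 m.
Total head at BH-13: h = 294.99 m (water level in the piezometer is the total head).
Head difference: h(BH-8) − h(BH-13) = 301.35 − 294.99 = 6.36 m.
Hydraulic gradient: i = |Δh| / L = 6.36 / 117.2 = 0.0543.

i ≈ 0.0543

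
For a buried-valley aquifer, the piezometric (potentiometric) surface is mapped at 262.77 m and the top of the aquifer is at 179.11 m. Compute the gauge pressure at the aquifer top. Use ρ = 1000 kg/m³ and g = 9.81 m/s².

Pressure head at the aquifer top: ψ = h − z = 262.77 − 179.11 = 83.66 m.
P = ρgψ = 1000 × 9.81 × 83.66 = 820705 Pa ≈ 821 kPa.

P ≈ 821 kPa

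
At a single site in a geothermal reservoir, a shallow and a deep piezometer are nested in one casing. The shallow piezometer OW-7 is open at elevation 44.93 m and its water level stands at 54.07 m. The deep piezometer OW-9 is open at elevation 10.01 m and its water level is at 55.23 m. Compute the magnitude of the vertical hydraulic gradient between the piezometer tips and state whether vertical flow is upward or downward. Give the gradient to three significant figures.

Total head at OW-7: h = 54.07 m (water level in the standpipe).
Total head at OW-9: h = 55.23 m.
Δh = h(OW-7) − h(OW-9) = 54.07 − 55.23 = -1.16 m.
Vertical separation Δz = 44.93 − 10.01 = 34.92 m.
|i_v| = |Δh| / Δz = 1.16 / 34.92 = 0.0332.
Head is higher in the deep piezometer, so vertical flow is upward (discharge condition).

|i_v| ≈ 0.0332; vertical flow is upward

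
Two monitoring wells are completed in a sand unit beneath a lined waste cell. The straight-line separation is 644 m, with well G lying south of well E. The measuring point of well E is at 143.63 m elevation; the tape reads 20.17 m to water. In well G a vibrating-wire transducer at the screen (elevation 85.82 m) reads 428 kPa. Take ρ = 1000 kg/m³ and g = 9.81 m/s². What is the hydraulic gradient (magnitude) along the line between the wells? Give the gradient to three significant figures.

i ≈ 0.00930

Total head at well E: h = 143.63 − 20.17 = 123.46 m.
Pressure head at well G: ψ = P/(ρg) = 428×1000 / (1000 × 9.81) = 43.63 m.
Total head at well G: h = z + ψ = 85.82 + 43.63 = 129.45 m.
Head difference: h(well E) − h(well G) = 123.46 − 129.45 = -5.99 m.
Hydraulic gradient: i = |Δh| / L = 5.99 / 644 = 0.00930.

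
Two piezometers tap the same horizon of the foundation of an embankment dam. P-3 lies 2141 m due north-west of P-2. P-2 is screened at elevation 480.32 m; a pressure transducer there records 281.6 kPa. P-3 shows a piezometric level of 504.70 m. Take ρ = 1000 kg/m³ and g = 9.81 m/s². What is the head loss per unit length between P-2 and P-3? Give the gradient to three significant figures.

Pressure head at P-2: ψ = P/(ρg) = 281.6×1000 / (1000 × 9.81) = 28.71 m.
Total head at P-2: h = z + ψ = 480.32 + 28.71 = 509.03 m.
Total head at P-3: h = 504.70 m (water level in the piezometer is the total head).
Head difference: h(P-2) − h(P-3) = 509.03 − 504.70 = 4.33 m.
Hydraulic gradient: i = |Δh| / L = 4.33 / 2141 = 0.00202.

i ≈ 0.00202 m/m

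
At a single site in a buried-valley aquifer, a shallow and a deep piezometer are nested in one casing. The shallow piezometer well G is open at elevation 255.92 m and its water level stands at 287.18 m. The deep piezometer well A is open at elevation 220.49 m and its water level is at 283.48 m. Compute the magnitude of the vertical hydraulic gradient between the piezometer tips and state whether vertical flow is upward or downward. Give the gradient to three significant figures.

Total head at well G: h = 287.18 m (water level in the standpipe).
Total head at well A: h = 283.48 m.
Δh = h(well G) − h(well A) = 287.18 − 283.48 = 3.70 m.
Vertical separation Δz = 255.92 − 220.49 = 35.43 m.
|i_v| = |Δh| / Δz = 3.70 / 35.43 = 0.104.
Head is higher in the shallow piezometer, so vertical flow is downward (recharge condition).

|i_v| ≈ 0.104; vertical flow is downward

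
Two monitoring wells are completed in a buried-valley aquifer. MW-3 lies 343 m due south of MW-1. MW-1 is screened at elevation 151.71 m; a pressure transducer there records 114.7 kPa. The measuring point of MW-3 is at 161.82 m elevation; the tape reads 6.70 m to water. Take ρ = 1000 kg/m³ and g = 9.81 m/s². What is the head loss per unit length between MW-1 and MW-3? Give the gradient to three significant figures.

Pressure head at MW-1: ψ = P/(ρg) = 114.7×1000 / (1000 × 9.81) = 11.69 m.
Total head at MW-1: h = z + ψ = 151.71 + 11.69 = 163.40 m.
Total head at MW-3: h = 161.82 − 6.70 = 155.12 m.
Head difference: h(MW-1) − h(MW-3) = 163.40 − 155.12 = 8.28 m.
Hydraulic gradient: i = |Δh| / L = 8.28 / 343 = 0.0241.

i ≈ 0.0241 m/m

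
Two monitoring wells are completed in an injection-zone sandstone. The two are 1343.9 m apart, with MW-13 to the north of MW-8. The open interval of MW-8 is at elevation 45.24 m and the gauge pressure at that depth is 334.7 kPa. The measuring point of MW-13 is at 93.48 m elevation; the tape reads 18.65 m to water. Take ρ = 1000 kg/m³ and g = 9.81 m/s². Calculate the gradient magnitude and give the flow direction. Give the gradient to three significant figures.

i ≈ 0.00337; groundwater flows toward the north

Pressure head at MW-8: ψ = P/(ρg) = 334.7×1000 / (1000 × 9.81) = 34.12 m.
Total head at MW-8: h = z + ψ = 45.24 + 34.12 = 79.36 m.
Total head at MW-13: h = 93.48 − 18.65 = 74.83 m.
Head difference: h(MW-8) − h(MW-13) = 79.36 − 74.83 = 4.53 m.
Hydraulic gradient: i = |Δh| / L = 4.53 / 1343.9 = 0.00337.
Flow is from higher to lower head: from MW-8 toward MW-13, i.e. toward the north.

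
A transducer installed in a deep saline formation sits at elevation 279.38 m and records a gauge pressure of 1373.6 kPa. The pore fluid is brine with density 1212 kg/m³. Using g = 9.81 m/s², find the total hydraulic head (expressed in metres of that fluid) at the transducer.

h ≈ 394.91 m

ψ = P/(ρg) = 1373.6×1000 / (1212 × 9.81) = 115.53 m.
h = z + ψ = 279.38 + 115.53 = 394.91 m.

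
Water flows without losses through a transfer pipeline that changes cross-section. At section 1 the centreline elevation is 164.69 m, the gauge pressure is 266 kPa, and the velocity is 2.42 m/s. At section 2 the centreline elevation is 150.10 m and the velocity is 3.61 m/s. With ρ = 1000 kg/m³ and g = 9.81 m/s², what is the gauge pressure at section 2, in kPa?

Pressure head at 1: ψ₁ = P₁/(ρg) = 266×1000 / (1000 × 9.81) = 27.12 m.
Velocity heads: v₁²/2g = 2.42²/19.62 = 0.298 m; v₂²/2g = 3.61²/19.62 = 0.664 m.
Total head H = z₁ + ψ₁ + v₁²/2g = 164.69 + 27.12 + 0.298 = 192.11 m.
ψ₂ = H − z₂ − v₂²/2g = 192.11 − 150.10 − 0.664 = 41.35 m.
P₂ = ρgψ₂ = 1000 × 9.81 × 41.35 ≈ 406 kPa.

P₂ ≈ 406 kPa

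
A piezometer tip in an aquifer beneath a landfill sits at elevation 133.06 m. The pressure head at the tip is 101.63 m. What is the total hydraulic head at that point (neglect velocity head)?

h ≈ 234.69 m

h = z + ψ = 133.06 + 101.63 = 234.69 m.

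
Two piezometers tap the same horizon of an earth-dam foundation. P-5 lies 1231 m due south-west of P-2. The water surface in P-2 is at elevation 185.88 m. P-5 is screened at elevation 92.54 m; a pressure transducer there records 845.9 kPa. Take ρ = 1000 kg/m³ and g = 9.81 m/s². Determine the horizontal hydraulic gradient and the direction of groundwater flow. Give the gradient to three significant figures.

Total head at P-2: h = 185.88 m (water level in the piezometer is the total head).
Pressure head at P-5: ψ = P/(ρg) = 845.9×1000 / (1000 × 9.81) = 86.23 m.
Total head at P-5: h = z + ψ = 92.54 + 86.23 = 178.77 m.
Head difference: h(P-2) − h(P-5) = 185.88 − 178.77 = 7.11 m.
Hydraulic gradient: i = |Δh| / L = 7.11 / 1231 = 0.00578.
Flow is from higher to lower head: from P-2 toward P-5, i.e. toward the south-west.

i ≈ 0.00578; groundwater flows toward the south-west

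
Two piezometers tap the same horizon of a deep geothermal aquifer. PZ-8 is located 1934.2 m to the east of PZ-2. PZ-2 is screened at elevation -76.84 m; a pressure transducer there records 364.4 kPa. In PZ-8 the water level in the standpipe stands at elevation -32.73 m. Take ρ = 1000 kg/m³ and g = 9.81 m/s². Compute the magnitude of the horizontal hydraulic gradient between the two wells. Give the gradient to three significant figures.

i ≈ 0.00360

Pressure head at PZ-2: ψ = P/(ρg) = 364.4×1000 / (1000 × 9.81) = 37.15 m.
Total head at PZ-2: h = z + ψ = -76.84 + 37.15 = -39.69 m.
Total head at PZ-8: h = -32.73 m (water level in the piezometer is the total head).
Head difference: h(PZ-2) − h(PZ-8) = -39.69 − (-32.73) = -6.96 m.
Hydraulic gradient: i = |Δh| / L = 6.96 / 1934.2 = 0.00360.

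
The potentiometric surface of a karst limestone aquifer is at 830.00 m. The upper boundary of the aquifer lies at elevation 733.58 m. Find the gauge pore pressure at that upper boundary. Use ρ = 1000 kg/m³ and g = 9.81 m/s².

Pressure head at the aquifer top: ψ = h − z = 830.00 − 733.58 = 96.42 m.
P = ρgψ = 1000 × 9.81 × 96.42 = 945880 Pa ≈ 946 kPa.

P ≈ 946 kPa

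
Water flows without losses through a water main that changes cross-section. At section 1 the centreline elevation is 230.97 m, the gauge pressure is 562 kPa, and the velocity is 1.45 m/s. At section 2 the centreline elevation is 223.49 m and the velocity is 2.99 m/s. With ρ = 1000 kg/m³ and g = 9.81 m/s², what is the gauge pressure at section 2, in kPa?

Pressure head at 1: ψ₁ = P₁/(ρg) = 562×1000 / (1000 × 9.81) = 57.29 m.
Velocity heads: v₁²/2g = 1.45²/19.62 = 0.107 m; v₂²/2g = 2.99²/19.62 = 0.456 m.
Total head H = z₁ + ψ₁ + v₁²/2g = 230.97 + 57.29 + 0.107 = 288.37 m.
ψ₂ = H − z₂ − v₂²/2g = 288.37 − 223.49 − 0.456 = 64.42 m.
P₂ = ρgψ₂ = 1000 × 9.81 × 64.42 ≈ 632 kPa.

P₂ ≈ 632 kPa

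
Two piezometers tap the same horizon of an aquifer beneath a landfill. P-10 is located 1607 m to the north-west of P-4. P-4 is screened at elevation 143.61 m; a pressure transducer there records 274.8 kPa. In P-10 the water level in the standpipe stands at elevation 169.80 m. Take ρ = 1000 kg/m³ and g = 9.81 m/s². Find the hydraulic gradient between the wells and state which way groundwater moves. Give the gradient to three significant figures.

Pressure head at P-4: ψ = P/(ρg) = 274.8×1000 / (1000 × 9.81) = 28.01 m.
Total head at P-4: h = z + ψ = 143.61 + 28.01 = 171.62 m.
Total head at P-10: h = 169.80 m (water level in the piezometer is the total head).
Head difference: h(P-4) − h(P-10) = 171.62 − 169.80 = 1.82 m.
Hydraulic gradient: i = |Δh| / L = 1.82 / 1607 = 0.00113.
Flow is from higher to lower head: from P-4 toward P-10, i.e. toward the north-west.

i ≈ 0.00113; groundwater flows toward the north-west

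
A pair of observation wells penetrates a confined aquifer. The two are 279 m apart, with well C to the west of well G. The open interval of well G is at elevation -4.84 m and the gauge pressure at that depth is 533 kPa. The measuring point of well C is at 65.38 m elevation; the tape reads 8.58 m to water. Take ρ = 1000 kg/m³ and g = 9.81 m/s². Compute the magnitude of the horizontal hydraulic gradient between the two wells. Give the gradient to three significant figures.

i ≈ 0.0262

Pressure head at well G: ψ = P/(ρg) = 533×1000 / (1000 × 9.81) = 54.33 m.
Total head at well G: h = z + ψ = -4.84 + 54.33 = 49.49 m.
Total head at well C: h = 65.38 − 8.58 = 56.80 m.
Head difference: h(well G) − h(well C) = 49.49 − 56.80 = -7.31 m.
Hydraulic gradient: i = |Δh| / L = 7.31 / 279 = 0.0262.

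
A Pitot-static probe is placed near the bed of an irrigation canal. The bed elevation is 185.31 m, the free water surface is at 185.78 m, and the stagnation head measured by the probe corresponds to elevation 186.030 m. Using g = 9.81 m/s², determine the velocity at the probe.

Near the bed, under hydrostatic conditions, the piezometric head (z + ψ) equals the free-surface elevation, 185.78 m.
Velocity head = total − piezometric = 186.030 − 185.78 = 0.250 m.
v = √(2g·h_v) = √(2 × 9.81 × 0.250) = 2.21 m/s.

v ≈ 2.21 m/s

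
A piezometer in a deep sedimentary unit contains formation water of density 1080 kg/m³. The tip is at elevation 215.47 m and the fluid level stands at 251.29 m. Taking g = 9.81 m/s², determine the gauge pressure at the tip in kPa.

P ≈ 380 kPa

Pressure head ψ = h − z = 251.29 − 215.47 = 35.82 m.
P = ρgψ = 1080 × 9.81 × 35.82 = 379506 Pa ≈ 380 kPa.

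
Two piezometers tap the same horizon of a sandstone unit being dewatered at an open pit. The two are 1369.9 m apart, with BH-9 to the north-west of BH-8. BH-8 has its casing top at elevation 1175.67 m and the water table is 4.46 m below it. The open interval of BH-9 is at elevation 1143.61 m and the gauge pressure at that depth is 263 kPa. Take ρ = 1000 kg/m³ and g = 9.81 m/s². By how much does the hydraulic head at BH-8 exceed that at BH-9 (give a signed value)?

Δh ≈ 0.79 m

Total head at BH-8: h = 1175.67 − 4.46 = 1171.21 m.
Pressure head at BH-9: ψ = P/(ρg) = 263×1000 / (1000 × 9.81) = 26.81 m.
Total head at BH-9: h = z + ψ = 1143.61 + 26.81 = 1170.42 m.
Head difference: h(BH-8) − h(BH-9) = 1171.21 − 1170.42 = 0.79 m.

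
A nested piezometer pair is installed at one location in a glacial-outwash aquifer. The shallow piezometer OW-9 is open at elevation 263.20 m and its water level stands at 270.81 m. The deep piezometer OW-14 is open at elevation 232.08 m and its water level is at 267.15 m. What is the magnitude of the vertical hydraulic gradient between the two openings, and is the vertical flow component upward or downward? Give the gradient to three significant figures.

Total head at OW-9: h = 270.81 m (water level in the standpipe).
Total head at OW-14: h = 267.15 m.
Δh = h(OW-9) − h(OW-14) = 270.81 − 267.15 = 3.66 m.
Vertical separation Δz = 263.20 − 232.08 = 31.12 m.
|i_v| = |Δh| / Δz = 3.66 / 31.12 = 0.118.
Head is higher in the shallow piezometer, so vertical flow is downward (recharge condition).

|i_v| ≈ 0.118; vertical flow is downward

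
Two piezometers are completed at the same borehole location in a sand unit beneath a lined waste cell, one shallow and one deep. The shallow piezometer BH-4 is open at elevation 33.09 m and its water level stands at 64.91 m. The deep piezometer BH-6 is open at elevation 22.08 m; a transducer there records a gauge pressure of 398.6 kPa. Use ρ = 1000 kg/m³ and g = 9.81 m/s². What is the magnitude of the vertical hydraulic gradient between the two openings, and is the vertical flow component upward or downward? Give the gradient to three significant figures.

|i_v| ≈ 0.200; vertical flow is downward

Total head at BH-4: h = 64.91 m (water level in the standpipe).
Pressure head at BH-6: ψ = P/(ρg) = 398.6×1000 / (1000 × 9.81) = 40.63 m.
Total head at BH-6: h = z + ψ = 22.08 + 40.63 = 62.71 m.
Δh = h(BH-4) − h(BH-6) = 64.91 − 62.71 = 2.20 m.
Vertical separation Δz = 33.09 − 22.08 = 11.01 m.
|i_v| = |Δh| / Δz = 2.20 / 11.01 = 0.200.
Head is higher in the shallow piezometer, so vertical flow is downward (recharge condition).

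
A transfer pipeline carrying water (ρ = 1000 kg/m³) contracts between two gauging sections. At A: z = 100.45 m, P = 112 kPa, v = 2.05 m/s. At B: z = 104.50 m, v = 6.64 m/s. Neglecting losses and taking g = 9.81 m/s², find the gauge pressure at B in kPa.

P₂ ≈ 52.3 kPa

Pressure head at A: ψ₁ = P₁/(ρg) = 112×1000 / (1000 × 9.81) = 11.42 m.
Velocity heads: v₁²/2g = 2.05²/19.62 = 0.214 m; v₂²/2g = 6.64²/19.62 = 2.247 m.
Total head H = z₁ + ψ₁ + v₁²/2g = 100.45 + 11.42 + 0.214 = 112.08 m.
ψ₂ = H − z₂ − v₂²/2g = 112.08 − 104.50 − 2.247 = 5.33 m.
P₂ = ρgψ₂ = 1000 × 9.81 × 5.33 ≈ 52.3 kPa.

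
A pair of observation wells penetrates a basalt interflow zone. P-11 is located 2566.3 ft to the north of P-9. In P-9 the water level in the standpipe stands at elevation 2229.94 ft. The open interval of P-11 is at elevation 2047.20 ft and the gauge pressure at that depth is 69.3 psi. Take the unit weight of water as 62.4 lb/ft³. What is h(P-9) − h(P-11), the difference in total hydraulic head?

Total head at P-9: h = 2229.94 ft (water level in the piezometer is the total head).
Pressure head at P-11: ψ = 144·P/γ = 144 × 69.3 / 62.4 = 159.92 ft.
Total head at P-11: h = z + ψ = 2047.20 + 159.92 = 2207.12 ft.
Head difference: h(P-9) − h(P-11) = 2229.94 − 2207.12 = 22.82 ft.

Δh ≈ 22.82 ft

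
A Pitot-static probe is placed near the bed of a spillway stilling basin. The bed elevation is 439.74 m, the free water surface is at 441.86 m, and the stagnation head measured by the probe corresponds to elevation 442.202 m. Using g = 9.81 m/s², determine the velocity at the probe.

v ≈ 2.59 m/s

Near the bed, under hydrostatic conditions, the piezometric head (z + ψ) equals the free-surface elevation, 441.86 m.
Velocity head = total − piezometric = 442.202 − 441.86 = 0.342 m.
v = √(2g·h_v) = √(2 × 9.81 × 0.342) = 2.59 m/s.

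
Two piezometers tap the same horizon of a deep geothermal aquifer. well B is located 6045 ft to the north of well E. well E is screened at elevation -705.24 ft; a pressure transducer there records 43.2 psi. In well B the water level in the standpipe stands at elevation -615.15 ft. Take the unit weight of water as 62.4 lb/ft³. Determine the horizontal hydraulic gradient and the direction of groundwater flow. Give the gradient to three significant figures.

i ≈ 0.00159; groundwater flows toward the north

Pressure head at well E: ψ = 144·P/γ = 144 × 43.2 / 62.4 = 99.69 ft.
Total head at well E: h = z + ψ = -705.24 + 99.69 = -605.55 ft.
Total head at well B: h = -615.15 ft (water level in the piezometer is the total head).
Head difference: h(well E) − h(well B) = -605.55 − (-615.15) = 9.60 ft.
Hydraulic gradient: i = |Δh| / L = 9.60 / 6045 = 0.00159.
Flow is from higher to lower head: from well E toward well B, i.e. toward the north.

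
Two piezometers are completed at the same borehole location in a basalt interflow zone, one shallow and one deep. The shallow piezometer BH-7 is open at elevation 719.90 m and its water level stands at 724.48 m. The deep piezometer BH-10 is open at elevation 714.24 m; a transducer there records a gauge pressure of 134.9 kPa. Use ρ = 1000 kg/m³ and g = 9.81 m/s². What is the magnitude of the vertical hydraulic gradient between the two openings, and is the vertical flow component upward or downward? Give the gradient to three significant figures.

Total head at BH-7: h = 724.48 m (water level in the standpipe).
Pressure head at BH-10: ψ = P/(ρg) = 134.9×1000 / (1000 × 9.81) = 13.75 m.
Total head at BH-10: h = z + ψ = 714.24 + 13.75 = 727.99 m.
Δh = h(BH-7) − h(BH-10) = 724.48 − 727.99 = -3.51 m.
Vertical separation Δz = 719.90 − 714.24 = 5.66 m.
|i_v| = |Δh| / Δz = 3.51 / 5.66 = 0.620.
Head is higher in the deep piezometer, so vertical flow is upward (discharge condition).

|i_v| ≈ 0.620; vertical flow is upward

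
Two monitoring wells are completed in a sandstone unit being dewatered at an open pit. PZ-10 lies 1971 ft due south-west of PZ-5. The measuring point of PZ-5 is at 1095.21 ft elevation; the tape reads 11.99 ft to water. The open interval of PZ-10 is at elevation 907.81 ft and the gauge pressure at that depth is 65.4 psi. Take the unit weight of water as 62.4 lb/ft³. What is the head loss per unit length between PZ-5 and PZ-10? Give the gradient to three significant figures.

i ≈ 0.0124 ft/ft

Total head at PZ-5: h = 1095.21 − 11.99 = 1083.22 ft.
Pressure head at PZ-10: ψ = 144·P/γ = 144 × 65.4 / 62.4 = 150.92 ft.
Total head at PZ-10: h = z + ψ = 907.81 + 150.92 = 1058.73 ft.
Head difference: h(PZ-5) − h(PZ-10) = 1083.22 − 1058.73 = 24.49 ft.
Hydraulic gradient: i = |Δh| / L = 24.49 / 1971 = 0.0124.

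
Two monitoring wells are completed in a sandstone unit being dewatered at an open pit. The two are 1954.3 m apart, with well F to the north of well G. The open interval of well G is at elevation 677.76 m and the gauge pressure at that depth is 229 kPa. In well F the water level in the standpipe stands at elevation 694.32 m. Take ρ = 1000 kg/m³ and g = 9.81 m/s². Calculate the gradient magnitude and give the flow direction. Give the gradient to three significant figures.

Pressure head at well G: ψ = P/(ρg) = 229×1000 / (1000 × 9.81) = 23.34 m.
Total head at well G: h = z + ψ = 677.76 + 23.34 = 701.10 m.
Total head at well F: h = 694.32 m (water level in the piezometer is the total head).
Head difference: h(well G) − h(well F) = 701.10 − 694.32 = 6.78 m.
Hydraulic gradient: i = |Δh| / L = 6.78 / 1954.3 = 0.00347.
Flow is from higher to lower head: from well G toward well F, i.e. toward the north.

i ≈ 0.00347; groundwater flows toward the north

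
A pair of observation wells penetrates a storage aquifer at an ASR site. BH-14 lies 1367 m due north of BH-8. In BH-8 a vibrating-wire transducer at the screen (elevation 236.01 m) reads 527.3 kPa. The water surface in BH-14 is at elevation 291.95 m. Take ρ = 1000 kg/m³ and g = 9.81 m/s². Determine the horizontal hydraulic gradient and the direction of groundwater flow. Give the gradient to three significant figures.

i ≈ 0.00160; groundwater flows toward the south

Pressure head at BH-8: ψ = P/(ρg) = 527.3×1000 / (1000 × 9.81) = 53.75 m.
Total head at BH-8: h = z + ψ = 236.01 + 53.75 = 289.76 m.
Total head at BH-14: h = 291.95 m (water level in the piezometer is the total head).
Head difference: h(BH-8) − h(BH-14) = 289.76 − 291.95 = -2.19 m.
Hydraulic gradient: i = |Δh| / L = 2.19 / 1367 = 0.00160.
Flow is from higher to lower head: from BH-14 toward BH-8, i.e. toward the south.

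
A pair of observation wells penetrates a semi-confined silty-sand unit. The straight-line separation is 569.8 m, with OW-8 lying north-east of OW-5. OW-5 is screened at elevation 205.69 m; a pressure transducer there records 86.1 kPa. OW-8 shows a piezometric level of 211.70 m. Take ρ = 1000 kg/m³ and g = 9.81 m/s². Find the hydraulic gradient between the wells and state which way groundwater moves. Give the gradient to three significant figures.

Pressure head at OW-5: ψ = P/(ρg) = 86.1×1000 / (1000 × 9.81) = 8.78 m.
Total head at OW-5: h = z + ψ = 205.69 + 8.78 = 214.47 m.
Total head at OW-8: h = 211.70 m (water level in the piezometer is the total head).
Head difference: h(OW-5) − h(OW-8) = 214.47 − 211.70 = 2.77 m.
Hydraulic gradient: i = |Δh| / L = 2.77 / 569.8 = 0.00486.
Flow is from higher to lower head: from OW-5 toward OW-8, i.e. toward the north-east.

i ≈ 0.00486; groundwater flows toward the north-east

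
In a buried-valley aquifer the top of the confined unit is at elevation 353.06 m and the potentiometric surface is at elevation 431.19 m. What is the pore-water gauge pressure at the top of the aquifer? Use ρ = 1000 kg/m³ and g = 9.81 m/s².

P ≈ 766 kPa

Pressure head at the aquifer top: ψ = h − z = 431.19 − 353.06 = 78.13 m.
P = ρgψ = 1000 × 9.81 × 78.13 = 766455 Pa ≈ 766 kPa.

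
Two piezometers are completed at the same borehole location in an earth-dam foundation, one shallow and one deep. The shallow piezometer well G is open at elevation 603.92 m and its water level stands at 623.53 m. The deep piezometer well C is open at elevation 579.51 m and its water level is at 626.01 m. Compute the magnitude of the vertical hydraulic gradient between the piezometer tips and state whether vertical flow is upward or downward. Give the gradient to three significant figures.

Total head at well G: h = 623.53 m (water level in the standpipe).
Total head at well C: h = 626.01 m.
Δh = h(well G) − h(well C) = 623.53 − 626.01 = -2.48 m.
Vertical separation Δz = 603.92 − 579.51 = 24.41 m.
|i_v| = |Δh| / Δz = 2.48 / 24.41 = 0.102.
Head is higher in the deep piezometer, so vertical flow is upward (discharge condition).

|i_v| ≈ 0.102; vertical flow is upward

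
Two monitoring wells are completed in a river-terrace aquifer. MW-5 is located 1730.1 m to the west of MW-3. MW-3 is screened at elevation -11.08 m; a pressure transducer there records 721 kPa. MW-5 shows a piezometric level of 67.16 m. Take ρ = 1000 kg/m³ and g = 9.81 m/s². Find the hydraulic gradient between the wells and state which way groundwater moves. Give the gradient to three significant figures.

Pressure head at MW-3: ψ = P/(ρg) = 721×1000 / (1000 × 9.81) = 73.50 m.
Total head at MW-3: h = z + ψ = -11.08 + 73.50 = 62.42 m.
Total head at MW-5: h = 67.16 m (water level in the piezometer is the total head).
Head difference: h(MW-3) − h(MW-5) = 62.42 − 67.16 = -4.74 m.
Hydraulic gradient: i = |Δh| / L = 4.74 / 1730.1 = 0.00274.
Flow is from higher to lower head: from MW-5 toward MW-3, i.e. toward the east.

i ≈ 0.00274; groundwater flows toward the east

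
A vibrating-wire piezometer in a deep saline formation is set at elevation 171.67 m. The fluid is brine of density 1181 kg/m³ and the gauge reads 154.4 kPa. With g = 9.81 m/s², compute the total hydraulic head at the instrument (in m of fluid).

h ≈ 185.00 m

ψ = P/(ρg) = 154.4×1000 / (1181 × 9.81) = 13.33 m.
h = z + ψ = 171.67 + 13.33 = 185.00 m.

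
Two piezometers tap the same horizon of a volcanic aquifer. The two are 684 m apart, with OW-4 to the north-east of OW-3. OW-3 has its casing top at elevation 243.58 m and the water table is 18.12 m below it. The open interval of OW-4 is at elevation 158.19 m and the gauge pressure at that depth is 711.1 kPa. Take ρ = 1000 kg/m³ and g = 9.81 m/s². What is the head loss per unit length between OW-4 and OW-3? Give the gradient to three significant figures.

Total head at OW-3: h = 243.58 − 18.12 = 225.46 m.
Pressure head at OW-4: ψ = P/(ρg) = 711.1×1000 / (1000 × 9.81) = 72.49 m.
Total head at OW-4: h = z + ψ = 158.19 + 72.49 = 230.68 m.
Head difference: h(OW-3) − h(OW-4) = 225.46 − 230.68 = -5.22 m.
Hydraulic gradient: i = |Δh| / L = 5.22 / 684 = 0.00763.

i ≈ 0.00763 m/m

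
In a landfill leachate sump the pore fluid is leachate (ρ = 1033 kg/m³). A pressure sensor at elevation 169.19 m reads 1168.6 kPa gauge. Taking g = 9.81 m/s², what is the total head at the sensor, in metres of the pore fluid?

ψ = P/(ρg) = 1168.6×1000 / (1033 × 9.81) = 115.32 m.
h = z + ψ = 169.19 + 115.32 = 284.51 m.

h ≈ 284.51 m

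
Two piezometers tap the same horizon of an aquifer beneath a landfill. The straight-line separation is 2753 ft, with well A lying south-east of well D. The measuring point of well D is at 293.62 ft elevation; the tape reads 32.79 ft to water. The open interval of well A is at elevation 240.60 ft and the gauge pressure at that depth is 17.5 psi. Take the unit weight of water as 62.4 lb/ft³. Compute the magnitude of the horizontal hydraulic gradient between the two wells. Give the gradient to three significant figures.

i ≈ 0.00732

Total head at well D: h = 293.62 − 32.79 = 260.83 ft.
Pressure head at well A: ψ = 144·P/γ = 144 × 17.5 / 62.4 = 40.38 ft.
Total head at well A: h = z + ψ = 240.60 + 40.38 = 280.98 ft.
Head difference: h(well D) − h(well A) = 260.83 − 280.98 = -20.15 ft.
Hydraulic gradient: i = |Δh| / L = 20.15 / 2753 = 0.00732.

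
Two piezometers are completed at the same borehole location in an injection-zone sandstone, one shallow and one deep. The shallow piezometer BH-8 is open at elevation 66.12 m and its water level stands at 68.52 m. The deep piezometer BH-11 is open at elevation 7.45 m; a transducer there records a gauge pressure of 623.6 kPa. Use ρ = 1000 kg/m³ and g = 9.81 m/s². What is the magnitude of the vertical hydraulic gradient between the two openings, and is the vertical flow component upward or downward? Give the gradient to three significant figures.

Total head at BH-8: h = 68.52 m (water level in the standpipe).
Pressure head at BH-11: ψ = P/(ρg) = 623.6×1000 / (1000 × 9.81) = 63.57 m.
Total head at BH-11: h = z + ψ = 7.45 + 63.57 = 71.02 m.
Δh = h(BH-8) − h(BH-11) = 68.52 − 71.02 = -2.50 m.
Vertical separation Δz = 66.12 − 7.45 = 58.67 m.
|i_v| = |Δh| / Δz = 2.50 / 58.67 = 0.0426.
Head is higher in the deep piezometer, so vertical flow is upward (discharge condition).

|i_v| ≈ 0.0426; vertical flow is upward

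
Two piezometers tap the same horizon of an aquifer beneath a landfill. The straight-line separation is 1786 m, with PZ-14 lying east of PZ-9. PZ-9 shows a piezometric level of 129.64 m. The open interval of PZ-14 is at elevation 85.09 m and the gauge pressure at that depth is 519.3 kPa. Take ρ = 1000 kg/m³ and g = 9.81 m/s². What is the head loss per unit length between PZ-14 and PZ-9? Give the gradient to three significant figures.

Total head at PZ-9: h = 129.64 m (water level in the piezometer is the total head).
Pressure head at PZ-14: ψ = P/(ρg) = 519.3×1000 / (1000 × 9.81) = 52.94 m.
Total head at PZ-14: h = z + ψ = 85.09 + 52.94 = 138.03 m.
Head difference: h(PZ-9) − h(PZ-14) = 129.64 − 138.03 = -8.39 m.
Hydraulic gradient: i = |Δh| / L = 8.39 / 1786 = 0.00470.

i ≈ 0.00470 m/m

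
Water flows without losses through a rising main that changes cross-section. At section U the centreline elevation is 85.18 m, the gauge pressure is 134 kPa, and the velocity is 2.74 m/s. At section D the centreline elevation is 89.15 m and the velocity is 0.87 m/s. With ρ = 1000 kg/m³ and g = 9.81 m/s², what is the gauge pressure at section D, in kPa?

Pressure head at U: ψ₁ = P₁/(ρg) = 134×1000 / (1000 × 9.81) = 13.66 m.
Velocity heads: v₁²/2g = 2.74²/19.62 = 0.383 m; v₂²/2g = 0.87²/19.62 = 0.039 m.
Total head H = z₁ + ψ₁ + v₁²/2g = 85.18 + 13.66 + 0.383 = 99.22 m.
ψ₂ = H − z₂ − v₂²/2g = 99.22 − 89.15 − 0.039 = 10.03 m.
P₂ = ρgψ₂ = 1000 × 9.81 × 10.03 ≈ 98.4 kPa.

P₂ ≈ 98.4 kPa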